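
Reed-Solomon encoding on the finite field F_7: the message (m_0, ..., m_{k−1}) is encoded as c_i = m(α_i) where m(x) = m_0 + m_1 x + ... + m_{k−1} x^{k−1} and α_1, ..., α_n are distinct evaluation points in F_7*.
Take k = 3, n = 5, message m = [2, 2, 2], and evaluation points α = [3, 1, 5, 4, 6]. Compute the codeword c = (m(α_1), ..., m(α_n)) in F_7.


c = [5, 6, 6, 0, 2]

Message polynomial: m(x) = 2 + 2·x + 2·x^2 (mod 7).
For each evaluation point α_i, compute m(α_i) mod 7:
  α_1 = 3: Horner steps 2 → 1 → 5, so m(3) = 5.
  α_2 = 1: Horner steps 2 → 4 → 6, so m(1) = 6.
  α_3 = 5: Horner steps 2 → 5 → 6, so m(5) = 6.
  α_4 = 4: Horner steps 2 → 3 → 0, so m(4) = 0.
  α_5 = 6: Horner steps 2 → 0 → 2, so m(6) = 2.
Codeword c = [5, 6, 6, 0, 2] ∈ F_7^5.


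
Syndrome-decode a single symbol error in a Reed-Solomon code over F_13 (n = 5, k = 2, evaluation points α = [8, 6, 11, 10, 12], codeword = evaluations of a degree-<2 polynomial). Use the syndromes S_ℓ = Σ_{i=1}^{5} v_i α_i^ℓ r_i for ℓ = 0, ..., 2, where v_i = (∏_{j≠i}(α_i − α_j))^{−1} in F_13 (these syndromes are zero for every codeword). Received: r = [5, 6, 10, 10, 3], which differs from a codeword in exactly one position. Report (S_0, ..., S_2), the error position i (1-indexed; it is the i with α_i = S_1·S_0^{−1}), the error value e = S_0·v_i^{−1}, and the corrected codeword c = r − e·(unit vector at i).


S = (2, 7, 5), error at position 4, error magnitude e = 6, c = [5, 6, 10, 4, 3].

Step 1: column multipliers v_i = (∏_{j≠i}(α_i − α_j))^{−1} mod 13.
  i = 1 (α = 8): (8−6)(8−11)(8−10)(8−12) = 2·(−3)·(−2)·(−4) = −48 ≡ 4, so v_1 = 4^{−1} = 10 (mod 13).
  i = 2 (α = 6): (6−8)(6−11)(6−10)(6−12) = (−2)·(−5)·(−4)·(−6) = 240 ≡ 6, so v_2 = 6^{−1} = 11 (mod 13).
  i = 3 (α = 11): (11−8)(11−6)(11−10)(11−12) = 3·5·1·(−1) = −15 ≡ 11, so v_3 = 11^{−1} = 6 (mod 13).
  i = 4 (α = 10): (10−8)(10−6)(10−11)(10−12) = 2·4·(−1)·(−2) = 16 ≡ 3, so v_4 = 3^{−1} = 9 (mod 13).
  i = 5 (α = 12): (12−8)(12−6)(12−11)(12−10) = 4·6·1·2 = 48 ≡ 9, so v_5 = 9^{−1} = 3 (mod 13).
  v = [10, 11, 6, 9, 3].
Step 2: syndromes of r = [5, 6, 10, 10, 3] (all sums mod 13).
  S_0 = Σ v_i r_i = 10·5 + 11·6 + 6·10 + 9·10 + 3·3 = 275 ≡ 2.
  S_1 = Σ v_i α_i r_i = 10·8·5 + 11·6·6 + 6·11·10 + 9·10·10 + 3·12·3 = 2464 ≡ 7.
  α_i^2 mod 13 = [12, 10, 4, 9, 1].
  S_2 = Σ v_i α_i^2 r_i = 10·12·5 + 11·10·6 + 6·4·10 + 9·9·10 + 3·1·3 = 2319 ≡ 5.
  S = (2, 7, 5) ≠ 0, so r is not a codeword (an error is present).
Step 3: locate the error. For a single error e at position i, S_ℓ = v_i·e·α_i^ℓ, so α_err = S_1/S_0.
  S_0^{−1} = 2^{−1} = 7 (mod 13), so α_err = 7·7 = 49 ≡ 10 = α_4. Error position i = 4.
  Consistency check: S_2/S_1 = 5·2 = 10 ≡ 10 = α_err ✓ (single-error assumption holds).
Step 4: error magnitude e = S_0/v_4 = S_0·∏_{j≠4}(α_4 − α_j) = 2·3 = 6 ≡ 6 (mod 13).
Step 5: correct position 4: c_4 = r_4 − e = 10 − 6 ≡ 4 (mod 13). Hence c = [5, 6, 10, 4, 3].
  Check: interpolating c through the α_i gives m(x) = 9 + 6·x (degree < 2) with m(α_i) = c_i for every i, so c is indeed a codeword.


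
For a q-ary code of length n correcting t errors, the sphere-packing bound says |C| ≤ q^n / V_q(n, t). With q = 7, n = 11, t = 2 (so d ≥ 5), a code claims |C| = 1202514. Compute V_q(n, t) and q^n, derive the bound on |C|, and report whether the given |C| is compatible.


V_q(n, t) = 2047, q^n = 1977326743, Hamming bound = 965963, |C| = 1202514 > bound (violated).

Step 1: Compute V_q(n, t) = Σ_{j=0}^2 C(n, j) (q−1)^j.
  j = 0: C(11,0)·(6)^0 = 1·1 = 1.
  j = 1: C(11,1)·(6)^1 = 11·6 = 66.
  j = 2: C(11,2)·(6)^2 = 55·36 = 1980.
  V_q(n, t) = 1 + 66 + 1980 = 2047.
Step 2: q^n = 7^11 = 1977326743.
Step 3: Hamming bound ⌊q^n / V_q(n,t)⌋ = ⌊1977326743/2047⌋ = 965963.
Step 4: Compare |C| = 1202514 to 965963: violated.
The claimed |C| lies above the Hamming bound, so no 7-ary code of length 11 with d ≥ 5 can have 1202514 codewords.


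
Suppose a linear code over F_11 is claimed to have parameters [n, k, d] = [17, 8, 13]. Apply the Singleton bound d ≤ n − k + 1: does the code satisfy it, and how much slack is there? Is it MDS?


Singleton RHS = n − k + 1 = 10, slack = -3, bound violated (no such code; not MDS).

Singleton bound: d ≤ n − k + 1.
Here n = 17, k = 8, so n − k + 1 = 10.
Given d = 13, check d ≤ 10: NO.
Slack = (n − k + 1) − d = -3.
The slack is negative: d = 13 exceeds n − k + 1 = 10 by 3, so the Singleton bound is violated and no linear [17, 8, 13]_11 code can exist. In particular it is not MDS (MDS requires d = n − k + 1 exactly).
Description: the claimed parameters are [17, 8, 13]_11; such a code would be impossible (violates the Singleton bound).


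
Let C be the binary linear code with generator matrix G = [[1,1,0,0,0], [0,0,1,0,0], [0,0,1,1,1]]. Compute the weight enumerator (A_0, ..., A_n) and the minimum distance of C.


Weight distribution: A_0 = 1, A_1 = 1, A_2 = 2, A_3 = 2, A_4 = 1, A_5 = 1. Minimum distance d = 1.

Enumerate all 2^3 = 8 messages m ∈ F_2^3.
For each, compute codeword c = mG in F_2^5, then tally its weight.
  m = 000 → c = 00000, weight = 0.
  m = 100 → c = 11000, weight = 2.
  m = 010 → c = 00100, weight = 1.
  m = 110 → c = 11100, weight = 3.
  m = 001 → c = 00111, weight = 3.
  m = 101 → c = 11111, weight = 5.
  m = 011 → c = 00011, weight = 2.
  m = 111 → c = 11011, weight = 4.
Tally weights:
  weight 0: 1 codewords.
  weight 1: 1 codewords.
  weight 2: 2 codewords.
  weight 3: 2 codewords.
  weight 4: 1 codewords.
  weight 5: 1 codewords.
Minimum distance d = smallest w > 0 with A_w > 0 = 1.
Sanity: Σ A_w = 8 = 2^3 = 8 ✓.


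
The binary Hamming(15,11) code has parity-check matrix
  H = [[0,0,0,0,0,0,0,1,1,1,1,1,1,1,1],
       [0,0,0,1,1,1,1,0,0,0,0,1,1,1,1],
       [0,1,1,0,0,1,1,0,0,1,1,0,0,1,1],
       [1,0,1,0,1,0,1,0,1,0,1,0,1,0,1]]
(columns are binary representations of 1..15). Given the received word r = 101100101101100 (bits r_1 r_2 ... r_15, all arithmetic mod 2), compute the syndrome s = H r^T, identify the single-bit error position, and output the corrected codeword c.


s = (0, 0, 1, 1)^T, error position = 3, corrected codeword c = 100100101101100

Compute s = H r^T mod 2 one row at a time:
  s_1 = 0 + 1 + 1 + 0 + 1 + 1 + 0 + 0 = 4 ≡ 0 (mod 2).
  s_2 = 1 + 0 + 0 + 1 + 1 + 1 + 0 + 0 = 4 ≡ 0 (mod 2).
  s_3 = 0 + 1 + 0 + 1 + 1 + 0 + 0 + 0 = 3 ≡ 1 (mod 2).
  s_4 = 1 + 1 + 0 + 1 + 1 + 0 + 1 + 0 = 5 ≡ 1 (mod 2).
s = (0, 0, 1, 1)^T — this equals column 3 of H (binary 0011), so error is at position 3.
Correct: flip bit 3 of r = 101100101101100 to get c = 100100101101100.


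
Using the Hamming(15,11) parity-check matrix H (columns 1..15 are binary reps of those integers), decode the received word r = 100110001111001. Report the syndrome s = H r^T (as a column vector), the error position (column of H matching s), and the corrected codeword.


s = (1, 0, 1, 1)^T, error position = 11, corrected codeword c = 100110001101001

Compute s = H r^T mod 2 one row at a time:
  s_1 = 0 + 1 + 1 + 1 + 1 + 0 + 0 + 1 = 5 ≡ 1 (mod 2).
  s_2 = 1 + 1 + 0 + 0 + 1 + 0 + 0 + 1 = 4 ≡ 0 (mod 2).
  s_3 = 0 + 0 + 0 + 0 + 1 + 1 + 0 + 1 = 3 ≡ 1 (mod 2).
  s_4 = 1 + 0 + 1 + 0 + 1 + 1 + 0 + 1 = 5 ≡ 1 (mod 2).
s = (1, 0, 1, 1)^T — this equals column 11 of H (binary 1011), so error is at position 11.
Correct: flip bit 11 of r = 100110001111001 to get c = 100110001101001.


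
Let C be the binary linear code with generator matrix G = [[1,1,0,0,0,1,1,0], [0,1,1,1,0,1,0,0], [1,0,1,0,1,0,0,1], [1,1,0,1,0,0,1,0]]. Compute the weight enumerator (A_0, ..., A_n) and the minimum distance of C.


Weight distribution: A_0 = 1, A_2 = 2, A_4 = 9, A_6 = 4. Minimum distance d = 2.

Enumerate all 2^4 = 16 messages m ∈ F_2^4.
For each, compute codeword c = mG in F_2^8, then tally its weight.
  m = 0000 → c = 00000000, weight = 0.
  m = 1000 → c = 11000110, weight = 4.
  m = 0100 → c = 01110100, weight = 4.
  m = 1100 → c = 10110010, weight = 4.
  m = 0010 → c = 10101001, weight = 4.
  m = 1010 → c = 01101111, weight = 6.
  m = 0110 → c = 11011101, weight = 6.
  m = 1110 → c = 00011011, weight = 4.
  m = 0001 → c = 11010010, weight = 4.
  m = 1001 → c = 00010100, weight = 2.
  m = 0101 → c = 10100110, weight = 4.
  m = 1101 → c = 01100000, weight = 2.
  m = 0011 → c = 01111011, weight = 6.
  m = 1011 → c = 10111101, weight = 6.
  m = 0111 → c = 00001111, weight = 4.
  m = 1111 → c = 11001001, weight = 4.
Tally weights:
  weight 0: 1 codewords.
  weight 2: 2 codewords.
  weight 4: 9 codewords.
  weight 6: 4 codewords.
Minimum distance d = smallest w > 0 with A_w > 0 = 2.
Sanity: Σ A_w = 16 = 2^4 = 16 ✓.


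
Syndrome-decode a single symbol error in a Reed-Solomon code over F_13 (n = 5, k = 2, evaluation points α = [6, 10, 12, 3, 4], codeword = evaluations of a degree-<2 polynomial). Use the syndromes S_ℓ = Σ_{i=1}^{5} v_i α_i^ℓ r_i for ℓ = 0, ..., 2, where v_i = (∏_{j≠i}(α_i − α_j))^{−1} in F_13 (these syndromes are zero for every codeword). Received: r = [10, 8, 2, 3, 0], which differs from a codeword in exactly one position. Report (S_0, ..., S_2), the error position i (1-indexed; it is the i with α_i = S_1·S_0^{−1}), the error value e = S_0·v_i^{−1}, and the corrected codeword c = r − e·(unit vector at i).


S = (3, 5, 4), error at position 1, error magnitude e = 3, c = [7, 8, 2, 3, 0].

Step 1: column multipliers v_i = (∏_{j≠i}(α_i − α_j))^{−1} mod 13.
  i = 1 (α = 6): (6−10)(6−12)(6−3)(6−4) = (−4)·(−6)·3·2 = 144 ≡ 1, so v_1 = 1^{−1} = 1 (mod 13).
  i = 2 (α = 10): (10−6)(10−12)(10−3)(10−4) = 4·(−2)·7·6 = −336 ≡ 2, so v_2 = 2^{−1} = 7 (mod 13).
  i = 3 (α = 12): (12−6)(12−10)(12−3)(12−4) = 6·2·9·8 = 864 ≡ 6, so v_3 = 6^{−1} = 11 (mod 13).
  i = 4 (α = 3): (3−6)(3−10)(3−12)(3−4) = (−3)·(−7)·(−9)·(−1) = 189 ≡ 7, so v_4 = 7^{−1} = 2 (mod 13).
  i = 5 (α = 4): (4−6)(4−10)(4−12)(4−3) = (−2)·(−6)·(−8)·1 = −96 ≡ 8, so v_5 = 8^{−1} = 5 (mod 13).
  v = [1, 7, 11, 2, 5].
Step 2: syndromes of r = [10, 8, 2, 3, 0] (all sums mod 13).
  S_0 = Σ v_i r_i = 1·10 + 7·8 + 11·2 + 2·3 + 5·0 = 94 ≡ 3.
  S_1 = Σ v_i α_i r_i = 1·6·10 + 7·10·8 + 11·12·2 + 2·3·3 + 5·4·0 = 902 ≡ 5.
  α_i^2 mod 13 = [10, 9, 1, 9, 3].
  S_2 = Σ v_i α_i^2 r_i = 1·10·10 + 7·9·8 + 11·1·2 + 2·9·3 + 5·3·0 = 680 ≡ 4.
  S = (3, 5, 4) ≠ 0, so r is not a codeword (an error is present).
Step 3: locate the error. For a single error e at position i, S_ℓ = v_i·e·α_i^ℓ, so α_err = S_1/S_0.
  S_0^{−1} = 3^{−1} = 9 (mod 13), so α_err = 5·9 = 45 ≡ 6 = α_1. Error position i = 1.
  Consistency check: S_2/S_1 = 4·8 = 32 ≡ 6 = α_err ✓ (single-error assumption holds).
Step 4: error magnitude e = S_0/v_1 = S_0·∏_{j≠1}(α_1 − α_j) = 3·1 = 3 ≡ 3 (mod 13).
Step 5: correct position 1: c_1 = r_1 − e = 10 − 3 ≡ 7 (mod 13). Hence c = [7, 8, 2, 3, 0].
  Check: interpolating c through the α_i gives m(x) = 12 + 10·x (degree < 2) with m(α_i) = c_i for every i, so c is indeed a codeword.


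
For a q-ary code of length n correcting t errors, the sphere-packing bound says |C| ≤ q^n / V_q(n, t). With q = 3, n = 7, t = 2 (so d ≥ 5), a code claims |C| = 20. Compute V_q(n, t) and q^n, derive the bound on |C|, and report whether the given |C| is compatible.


V_q(n, t) = 99, q^n = 2187, Hamming bound = 22, |C| = 20 ≤ bound (satisfied).

Step 1: Compute V_q(n, t) = Σ_{j=0}^2 C(n, j) (q−1)^j.
  j = 0: C(7,0)·(2)^0 = 1·1 = 1.
  j = 1: C(7,1)·(2)^1 = 7·2 = 14.
  j = 2: C(7,2)·(2)^2 = 21·4 = 84.
  V_q(n, t) = 1 + 14 + 84 = 99.
Step 2: q^n = 3^7 = 2187.
Step 3: Hamming bound ⌊q^n / V_q(n,t)⌋ = ⌊2187/99⌋ = 22.
Step 4: Compare |C| = 20 to 22: satisfied.
The claimed |C| lies below the Hamming bound.


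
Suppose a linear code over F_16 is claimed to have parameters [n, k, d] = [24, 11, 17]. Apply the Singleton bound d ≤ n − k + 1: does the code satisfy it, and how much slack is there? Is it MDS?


Singleton RHS = n − k + 1 = 14, slack = -3, bound violated (no such code; not MDS).

Singleton bound: d ≤ n − k + 1.
Here n = 24, k = 11, so n − k + 1 = 14.
Given d = 17, check d ≤ 14: NO.
Slack = (n − k + 1) − d = -3.
The slack is negative: d = 17 exceeds n − k + 1 = 14 by 3, so the Singleton bound is violated and no linear [24, 11, 17]_16 code can exist. In particular it is not MDS (MDS requires d = n − k + 1 exactly).
Description: the claimed parameters are [24, 11, 17]_16; such a code would be impossible (violates the Singleton bound).


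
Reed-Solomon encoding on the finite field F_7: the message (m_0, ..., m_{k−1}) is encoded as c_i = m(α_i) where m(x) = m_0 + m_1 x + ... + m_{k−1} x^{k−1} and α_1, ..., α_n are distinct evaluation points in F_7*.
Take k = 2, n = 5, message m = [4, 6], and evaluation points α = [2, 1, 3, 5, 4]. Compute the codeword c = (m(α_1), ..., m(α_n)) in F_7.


c = [2, 3, 1, 6, 0]

Message polynomial: m(x) = 4 + 6·x (mod 7).
For each evaluation point α_i, compute m(α_i) mod 7:
  α_1 = 2: Horner steps 6 → 2, so m(2) = 2.
  α_2 = 1: Horner steps 6 → 3, so m(1) = 3.
  α_3 = 3: Horner steps 6 → 1, so m(3) = 1.
  α_4 = 5: Horner steps 6 → 6, so m(5) = 6.
  α_5 = 4: Horner steps 6 → 0, so m(4) = 0.
Codeword c = [2, 3, 1, 6, 0] ∈ F_7^5.


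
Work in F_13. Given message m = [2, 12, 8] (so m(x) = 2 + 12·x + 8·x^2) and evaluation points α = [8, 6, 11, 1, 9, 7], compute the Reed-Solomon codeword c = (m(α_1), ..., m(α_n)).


c = [12, 11, 10, 9, 4, 10]

Message polynomial: m(x) = 2 + 12·x + 8·x^2 (mod 13).
For each evaluation point α_i, compute m(α_i) mod 13:
  α_1 = 8: Horner steps 8 → 11 → 12, so m(8) = 12.
  α_2 = 6: Horner steps 8 → 8 → 11, so m(6) = 11.
  α_3 = 11: Horner steps 8 → 9 → 10, so m(11) = 10.
  α_4 = 1: Horner steps 8 → 7 → 9, so m(1) = 9.
  α_5 = 9: Horner steps 8 → 6 → 4, so m(9) = 4.
  α_6 = 7: Horner steps 8 → 3 → 10, so m(7) = 10.
Codeword c = [12, 11, 10, 9, 4, 10] ∈ F_13^6.


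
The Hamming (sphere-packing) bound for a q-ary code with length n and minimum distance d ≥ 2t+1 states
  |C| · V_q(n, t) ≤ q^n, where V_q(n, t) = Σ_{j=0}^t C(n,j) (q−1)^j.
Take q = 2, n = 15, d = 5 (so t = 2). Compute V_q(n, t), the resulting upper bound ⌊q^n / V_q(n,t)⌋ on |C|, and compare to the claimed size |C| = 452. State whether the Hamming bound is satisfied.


V_q(n, t) = 121, q^n = 32768, Hamming bound = 270, |C| = 452 > bound (violated).

Step 1: Compute V_q(n, t) = Σ_{j=0}^2 C(n, j) (q−1)^j.
  j = 0: C(15,0)·(1)^0 = 1·1 = 1.
  j = 1: C(15,1)·(1)^1 = 15·1 = 15.
  j = 2: C(15,2)·(1)^2 = 105·1 = 105.
  V_q(n, t) = 1 + 15 + 105 = 121.
Step 2: q^n = 2^15 = 32768.
Step 3: Hamming bound ⌊q^n / V_q(n,t)⌋ = ⌊32768/121⌋ = 270.
Step 4: Compare |C| = 452 to 270: violated.
The claimed |C| lies above the Hamming bound, so no 2-ary code of length 15 with d ≥ 5 can have 452 codewords.


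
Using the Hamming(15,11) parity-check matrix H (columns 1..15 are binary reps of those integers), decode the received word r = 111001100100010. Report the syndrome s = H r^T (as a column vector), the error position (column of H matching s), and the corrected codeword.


s = (0, 1, 0, 1)^T, error position = 5, corrected codeword c = 111011100100010

Compute s = H r^T mod 2 one row at a time:
  s_1 = 0 + 0 + 1 + 0 + 0 + 0 + 1 + 0 = 2 ≡ 0 (mod 2).
  s_2 = 0 + 0 + 1 + 1 + 0 + 0 + 1 + 0 = 3 ≡ 1 (mod 2).
  s_3 = 1 + 1 + 1 + 1 + 1 + 0 + 1 + 0 = 6 ≡ 0 (mod 2).
  s_4 = 1 + 1 + 0 + 1 + 0 + 0 + 0 + 0 = 3 ≡ 1 (mod 2).
s = (0, 1, 0, 1)^T — this equals column 5 of H (binary 0101), so error is at position 5.
Correct: flip bit 5 of r = 111001100100010 to get c = 111011100100010.


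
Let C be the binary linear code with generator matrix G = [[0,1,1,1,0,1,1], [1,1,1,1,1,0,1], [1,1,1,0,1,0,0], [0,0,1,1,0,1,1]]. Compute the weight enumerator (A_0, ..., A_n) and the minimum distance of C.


Weight distribution: A_0 = 1, A_1 = 1, A_2 = 2, A_3 = 4, A_4 = 3, A_5 = 3, A_6 = 2. Minimum distance d = 1.

Enumerate all 2^4 = 16 messages m ∈ F_2^4.
For each, compute codeword c = mG in F_2^7, then tally its weight.
  m = 0000 → c = 0000000, weight = 0.
  m = 1000 → c = 0111011, weight = 5.
  m = 0100 → c = 1111101, weight = 6.
  m = 1100 → c = 1000110, weight = 3.
  m = 0010 → c = 1110100, weight = 4.
  m = 1010 → c = 1001111, weight = 5.
  m = 0110 → c = 0001001, weight = 2.
  m = 1110 → c = 0110010, weight = 3.
  m = 0001 → c = 0011011, weight = 4.
  m = 1001 → c = 0100000, weight = 1.
  m = 0101 → c = 1100110, weight = 4.
  m = 1101 → c = 1011101, weight = 5.
  m = 0011 → c = 1101111, weight = 6.
  m = 1011 → c = 1010100, weight = 3.
  m = 0111 → c = 0010010, weight = 2.
  m = 1111 → c = 0101001, weight = 3.
Tally weights:
  weight 0: 1 codewords.
  weight 1: 1 codewords.
  weight 2: 2 codewords.
  weight 3: 4 codewords.
  weight 4: 3 codewords.
  weight 5: 3 codewords.
  weight 6: 2 codewords.
Minimum distance d = smallest w > 0 with A_w > 0 = 1.
Sanity: Σ A_w = 16 = 2^4 = 16 ✓.


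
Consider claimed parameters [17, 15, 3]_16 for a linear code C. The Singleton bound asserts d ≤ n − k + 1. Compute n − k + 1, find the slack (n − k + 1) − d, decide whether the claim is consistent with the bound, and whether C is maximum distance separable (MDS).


Singleton RHS = n − k + 1 = 3, slack = 0, bound satisfied, MDS.

Singleton bound: d ≤ n − k + 1.
Here n = 17, k = 15, so n − k + 1 = 3.
Given d = 3, check d ≤ 3: YES.
Slack = (n − k + 1) − d = 0.
The code is MDS (slack = 0).
Description: the claimed parameters are [17, 15, 3]_16; such a code would be MDS (meets Singleton bound).


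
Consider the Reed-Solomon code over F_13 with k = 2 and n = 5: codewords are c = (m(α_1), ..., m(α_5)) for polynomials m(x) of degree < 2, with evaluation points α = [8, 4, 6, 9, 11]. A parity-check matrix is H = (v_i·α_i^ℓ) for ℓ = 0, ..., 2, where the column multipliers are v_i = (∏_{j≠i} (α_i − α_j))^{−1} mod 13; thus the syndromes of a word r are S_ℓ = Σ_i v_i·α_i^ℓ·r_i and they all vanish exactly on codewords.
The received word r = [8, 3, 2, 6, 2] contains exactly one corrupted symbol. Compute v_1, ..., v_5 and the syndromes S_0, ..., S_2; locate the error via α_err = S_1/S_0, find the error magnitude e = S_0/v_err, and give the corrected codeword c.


S = (11, 1, 6), error at position 3, error magnitude e = 3, c = [8, 3, 12, 6, 2].

Step 1: column multipliers v_i = (∏_{j≠i}(α_i − α_j))^{−1} mod 13.
  i = 1 (α = 8): (8−4)(8−6)(8−9)(8−11) = 4·2·(−1)·(−3) = 24 ≡ 11, so v_1 = 11^{−1} = 6 (mod 13).
  i = 2 (α = 4): (4−8)(4−6)(4−9)(4−11) = (−4)·(−2)·(−5)·(−7) = 280 ≡ 7, so v_2 = 7^{−1} = 2 (mod 13).
  i = 3 (α = 6): (6−8)(6−4)(6−9)(6−11) = (−2)·2·(−3)·(−5) = −60 ≡ 5, so v_3 = 5^{−1} = 8 (mod 13).
  i = 4 (α = 9): (9−8)(9−4)(9−6)(9−11) = 1·5·3·(−2) = −30 ≡ 9, so v_4 = 9^{−1} = 3 (mod 13).
  i = 5 (α = 11): (11−8)(11−4)(11−6)(11−9) = 3·7·5·2 = 210 ≡ 2, so v_5 = 2^{−1} = 7 (mod 13).
  v = [6, 2, 8, 3, 7].
Step 2: syndromes of r = [8, 3, 2, 6, 2] (all sums mod 13).
  S_0 = Σ v_i r_i = 6·8 + 2·3 + 8·2 + 3·6 + 7·2 = 102 ≡ 11.
  S_1 = Σ v_i α_i r_i = 6·8·8 + 2·4·3 + 8·6·2 + 3·9·6 + 7·11·2 = 820 ≡ 1.
  α_i^2 mod 13 = [12, 3, 10, 3, 4].
  S_2 = Σ v_i α_i^2 r_i = 6·12·8 + 2·3·3 + 8·10·2 + 3·3·6 + 7·4·2 = 864 ≡ 6.
  S = (11, 1, 6) ≠ 0, so r is not a codeword (an error is present).
Step 3: locate the error. For a single error e at position i, S_ℓ = v_i·e·α_i^ℓ, so α_err = S_1/S_0.
  S_0^{−1} = 11^{−1} = 6 (mod 13), so α_err = 1·6 = 6 ≡ 6 = α_3. Error position i = 3.
  Consistency check: S_2/S_1 = 6·1 = 6 ≡ 6 = α_err ✓ (single-error assumption holds).
Step 4: error magnitude e = S_0/v_3 = S_0·∏_{j≠3}(α_3 − α_j) = 11·5 = 55 ≡ 3 (mod 13).
Step 5: correct position 3: c_3 = r_3 − e = 2 − 3 ≡ 12 (mod 13). Hence c = [8, 3, 12, 6, 2].
  Check: interpolating c through the α_i gives m(x) = 11 + 11·x (degree < 2) with m(α_i) = c_i for every i, so c is indeed a codeword.


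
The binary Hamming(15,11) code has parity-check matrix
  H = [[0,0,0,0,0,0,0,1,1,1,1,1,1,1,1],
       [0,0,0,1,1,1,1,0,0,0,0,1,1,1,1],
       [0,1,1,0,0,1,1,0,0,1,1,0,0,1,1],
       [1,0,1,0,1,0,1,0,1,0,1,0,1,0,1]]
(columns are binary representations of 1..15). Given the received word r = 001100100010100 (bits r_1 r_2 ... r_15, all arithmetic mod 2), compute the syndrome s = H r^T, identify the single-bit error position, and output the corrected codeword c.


s = (0, 1, 1, 0)^T, error position = 6, corrected codeword c = 001101100010100

Compute s = H r^T mod 2 one row at a time:
  s_1 = 0 + 0 + 0 + 1 + 0 + 1 + 0 + 0 = 2 ≡ 0 (mod 2).
  s_2 = 1 + 0 + 0 + 1 + 0 + 1 + 0 + 0 = 3 ≡ 1 (mod 2).
  s_3 = 0 + 1 + 0 + 1 + 0 + 1 + 0 + 0 = 3 ≡ 1 (mod 2).
  s_4 = 0 + 1 + 0 + 1 + 0 + 1 + 1 + 0 = 4 ≡ 0 (mod 2).
s = (0, 1, 1, 0)^T — this equals column 6 of H (binary 0110), so error is at position 6.
Correct: flip bit 6 of r = 001100100010100 to get c = 001101100010100.


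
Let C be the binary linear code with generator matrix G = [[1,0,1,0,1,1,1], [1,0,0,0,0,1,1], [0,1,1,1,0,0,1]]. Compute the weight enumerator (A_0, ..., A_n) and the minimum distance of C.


Weight distribution: A_0 = 1, A_2 = 1, A_3 = 1, A_4 = 2, A_5 = 3. Minimum distance d = 2.

Enumerate all 2^3 = 8 messages m ∈ F_2^3.
For each, compute codeword c = mG in F_2^7, then tally its weight.
  m = 000 → c = 0000000, weight = 0.
  m = 100 → c = 1010111, weight = 5.
  m = 010 → c = 1000011, weight = 3.
  m = 110 → c = 0010100, weight = 2.
  m = 001 → c = 0111001, weight = 4.
  m = 101 → c = 1101110, weight = 5.
  m = 011 → c = 1111010, weight = 5.
  m = 111 → c = 0101101, weight = 4.
Tally weights:
  weight 0: 1 codewords.
  weight 2: 1 codewords.
  weight 3: 1 codewords.
  weight 4: 2 codewords.
  weight 5: 3 codewords.
Minimum distance d = smallest w > 0 with A_w > 0 = 2.
Sanity: Σ A_w = 8 = 2^3 = 8 ✓.


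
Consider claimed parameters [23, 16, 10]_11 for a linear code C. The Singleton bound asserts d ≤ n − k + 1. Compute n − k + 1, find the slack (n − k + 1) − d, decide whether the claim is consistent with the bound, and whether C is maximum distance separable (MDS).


Singleton RHS = n − k + 1 = 8, slack = -2, bound violated (no such code; not MDS).

Singleton bound: d ≤ n − k + 1.
Here n = 23, k = 16, so n − k + 1 = 8.
Given d = 10, check d ≤ 8: NO.
Slack = (n − k + 1) − d = -2.
The slack is negative: d = 10 exceeds n − k + 1 = 8 by 2, so the Singleton bound is violated and no linear [23, 16, 10]_11 code can exist. In particular it is not MDS (MDS requires d = n − k + 1 exactly).
Description: the claimed parameters are [23, 16, 10]_11; such a code would be impossible (violates the Singleton bound).


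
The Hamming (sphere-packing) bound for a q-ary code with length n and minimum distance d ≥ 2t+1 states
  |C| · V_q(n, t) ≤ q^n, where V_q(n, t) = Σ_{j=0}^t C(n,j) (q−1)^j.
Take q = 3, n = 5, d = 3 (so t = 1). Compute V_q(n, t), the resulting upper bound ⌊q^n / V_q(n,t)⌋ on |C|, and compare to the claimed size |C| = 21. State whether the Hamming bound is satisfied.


V_q(n, t) = 11, q^n = 243, Hamming bound = 22, |C| = 21 ≤ bound (satisfied).

Step 1: Compute V_q(n, t) = Σ_{j=0}^1 C(n, j) (q−1)^j.
  j = 0: C(5,0)·(2)^0 = 1·1 = 1.
  j = 1: C(5,1)·(2)^1 = 5·2 = 10.
  V_q(n, t) = 1 + 10 = 11.
Step 2: q^n = 3^5 = 243.
Step 3: Hamming bound ⌊q^n / V_q(n,t)⌋ = ⌊243/11⌋ = 22.
Step 4: Compare |C| = 21 to 22: satisfied.
The claimed |C| lies below the Hamming bound.


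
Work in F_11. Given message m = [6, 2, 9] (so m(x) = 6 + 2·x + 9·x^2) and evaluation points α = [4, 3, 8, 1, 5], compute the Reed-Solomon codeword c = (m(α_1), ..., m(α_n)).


c = [4, 5, 4, 6, 10]

Message polynomial: m(x) = 6 + 2·x + 9·x^2 (mod 11).
For each evaluation point α_i, compute m(α_i) mod 11:
  α_1 = 4: Horner steps 9 → 5 → 4, so m(4) = 4.
  α_2 = 3: Horner steps 9 → 7 → 5, so m(3) = 5.
  α_3 = 8: Horner steps 9 → 8 → 4, so m(8) = 4.
  α_4 = 1: Horner steps 9 → 0 → 6, so m(1) = 6.
  α_5 = 5: Horner steps 9 → 3 → 10, so m(5) = 10.
Codeword c = [4, 5, 4, 6, 10] ∈ F_11^5.


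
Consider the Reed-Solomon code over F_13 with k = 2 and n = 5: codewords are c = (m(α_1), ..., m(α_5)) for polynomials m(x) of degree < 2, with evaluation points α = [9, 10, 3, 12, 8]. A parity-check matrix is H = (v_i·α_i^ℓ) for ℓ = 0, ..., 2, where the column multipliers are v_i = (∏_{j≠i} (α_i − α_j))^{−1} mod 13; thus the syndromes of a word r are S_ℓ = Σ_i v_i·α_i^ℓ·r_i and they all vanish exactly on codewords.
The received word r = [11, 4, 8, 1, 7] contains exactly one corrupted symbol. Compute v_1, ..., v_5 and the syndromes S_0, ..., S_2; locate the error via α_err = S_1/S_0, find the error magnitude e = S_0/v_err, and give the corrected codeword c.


S = (5, 6, 2), error at position 1, error magnitude e = 12, c = [12, 4, 8, 1, 7].

Step 1: column multipliers v_i = (∏_{j≠i}(α_i − α_j))^{−1} mod 13.
  i = 1 (α = 9): (9−10)(9−3)(9−12)(9−8) = (−1)·6·(−3)·1 = 18 ≡ 5, so v_1 = 5^{−1} = 8 (mod 13).
  i = 2 (α = 10): (10−9)(10−3)(10−12)(10−8) = 1·7·(−2)·2 = −28 ≡ 11, so v_2 = 11^{−1} = 6 (mod 13).
  i = 3 (α = 3): (3−9)(3−10)(3−12)(3−8) = (−6)·(−7)·(−9)·(−5) = 1890 ≡ 5, so v_3 = 5^{−1} = 8 (mod 13).
  i = 4 (α = 12): (12−9)(12−10)(12−3)(12−8) = 3·2·9·4 = 216 ≡ 8, so v_4 = 8^{−1} = 5 (mod 13).
  i = 5 (α = 8): (8−9)(8−10)(8−3)(8−12) = (−1)·(−2)·5·(−4) = −40 ≡ 12, so v_5 = 12^{−1} = 12 (mod 13).
  v = [8, 6, 8, 5, 12].
Step 2: syndromes of r = [11, 4, 8, 1, 7] (all sums mod 13).
  S_0 = Σ v_i r_i = 8·11 + 6·4 + 8·8 + 5·1 + 12·7 = 265 ≡ 5.
  S_1 = Σ v_i α_i r_i = 8·9·11 + 6·10·4 + 8·3·8 + 5·12·1 + 12·8·7 = 1956 ≡ 6.
  α_i^2 mod 13 = [3, 9, 9, 1, 12].
  S_2 = Σ v_i α_i^2 r_i = 8·3·11 + 6·9·4 + 8·9·8 + 5·1·1 + 12·12·7 = 2069 ≡ 2.
  S = (5, 6, 2) ≠ 0, so r is not a codeword (an error is present).
Step 3: locate the error. For a single error e at position i, S_ℓ = v_i·e·α_i^ℓ, so α_err = S_1/S_0.
  S_0^{−1} = 5^{−1} = 8 (mod 13), so α_err = 6·8 = 48 ≡ 9 = α_1. Error position i = 1.
  Consistency check: S_2/S_1 = 2·11 = 22 ≡ 9 = α_err ✓ (single-error assumption holds).
Step 4: error magnitude e = S_0/v_1 = S_0·∏_{j≠1}(α_1 − α_j) = 5·5 = 25 ≡ 12 (mod 13).
Step 5: correct position 1: c_1 = r_1 − e = 11 − 12 ≡ 12 (mod 13). Hence c = [12, 4, 8, 1, 7].
  Check: interpolating c through the α_i gives m(x) = 6 + 5·x (degree < 2) with m(α_i) = c_i for every i, so c is indeed a codeword.


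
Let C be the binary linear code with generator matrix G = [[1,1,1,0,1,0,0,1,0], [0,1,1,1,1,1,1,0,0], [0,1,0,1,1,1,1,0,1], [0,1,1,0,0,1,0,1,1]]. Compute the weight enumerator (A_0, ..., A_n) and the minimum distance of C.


Weight distribution: A_0 = 1, A_2 = 1, A_3 = 1, A_4 = 3, A_5 = 6, A_6 = 3, A_7 = 1. Minimum distance d = 2.

Enumerate all 2^4 = 16 messages m ∈ F_2^4.
For each, compute codeword c = mG in F_2^9, then tally its weight.
  m = 0000 → c = 000000000, weight = 0.
  m = 1000 → c = 111010010, weight = 5.
  m = 0100 → c = 011111100, weight = 6.
  m = 1100 → c = 100101110, weight = 5.
  m = 0010 → c = 010111101, weight = 6.
  m = 1010 → c = 101101111, weight = 7.
  m = 0110 → c = 001000001, weight = 2.
  m = 1110 → c = 110010011, weight = 5.
  m = 0001 → c = 011001011, weight = 5.
  m = 1001 → c = 100011001, weight = 4.
  m = 0101 → c = 000110111, weight = 5.
  m = 1101 → c = 111100101, weight = 6.
  m = 0011 → c = 001110110, weight = 5.
  m = 1011 → c = 110100100, weight = 4.
  m = 0111 → c = 010001010, weight = 3.
  m = 1111 → c = 101011000, weight = 4.
Tally weights:
  weight 0: 1 codewords.
  weight 2: 1 codewords.
  weight 3: 1 codewords.
  weight 4: 3 codewords.
  weight 5: 6 codewords.
  weight 6: 3 codewords.
  weight 7: 1 codewords.
Minimum distance d = smallest w > 0 with A_w > 0 = 2.
Sanity: Σ A_w = 16 = 2^4 = 16 ✓.


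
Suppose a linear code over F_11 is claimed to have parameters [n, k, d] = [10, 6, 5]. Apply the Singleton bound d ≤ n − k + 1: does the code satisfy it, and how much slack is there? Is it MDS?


Singleton RHS = n − k + 1 = 5, slack = 0, bound satisfied, MDS.

Singleton bound: d ≤ n − k + 1.
Here n = 10, k = 6, so n − k + 1 = 5.
Given d = 5, check d ≤ 5: YES.
Slack = (n − k + 1) − d = 0.
The code is MDS (slack = 0).
Description: the claimed parameters are [10, 6, 5]_11; such a code would be MDS (meets Singleton bound).


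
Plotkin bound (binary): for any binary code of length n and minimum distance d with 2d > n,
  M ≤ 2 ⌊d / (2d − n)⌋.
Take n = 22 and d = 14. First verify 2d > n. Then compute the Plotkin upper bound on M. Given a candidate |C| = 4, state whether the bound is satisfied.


Plotkin bound M ≤ 4; given |C| = 4 ≤ bound (satisfied).

Check applicability: 2d = 28, n = 22.
2d − n = 6 > 0, so Plotkin applies.
Compute d/(2d−n) = 14/6 ≈ 2.3333.
⌊d/(2d−n)⌋ = 2.
Plotkin bound: M ≤ 2·2 = 4.
Given |C| = 4, check: satisfied.
This |C| is at the Plotkin bound.


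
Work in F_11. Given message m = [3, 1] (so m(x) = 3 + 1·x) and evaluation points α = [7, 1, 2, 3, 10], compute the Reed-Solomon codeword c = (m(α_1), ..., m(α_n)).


c = [10, 4, 5, 6, 2]

Message polynomial: m(x) = 3 + 1·x (mod 11).
For each evaluation point α_i, compute m(α_i) mod 11:
  α_1 = 7: Horner steps 1 → 10, so m(7) = 10.
  α_2 = 1: Horner steps 1 → 4, so m(1) = 4.
  α_3 = 2: Horner steps 1 → 5, so m(2) = 5.
  α_4 = 3: Horner steps 1 → 6, so m(3) = 6.
  α_5 = 10: Horner steps 1 → 2, so m(10) = 2.
Codeword c = [10, 4, 5, 6, 2] ∈ F_11^5.


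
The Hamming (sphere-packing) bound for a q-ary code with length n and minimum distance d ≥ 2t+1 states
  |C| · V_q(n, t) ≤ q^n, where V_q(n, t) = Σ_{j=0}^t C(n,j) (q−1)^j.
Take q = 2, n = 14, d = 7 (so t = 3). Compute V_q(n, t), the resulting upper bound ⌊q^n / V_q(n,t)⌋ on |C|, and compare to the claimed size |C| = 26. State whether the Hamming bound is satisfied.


V_q(n, t) = 470, q^n = 16384, Hamming bound = 34, |C| = 26 ≤ bound (satisfied).

Step 1: Compute V_q(n, t) = Σ_{j=0}^3 C(n, j) (q−1)^j.
  j = 0: C(14,0)·(1)^0 = 1·1 = 1.
  j = 1: C(14,1)·(1)^1 = 14·1 = 14.
  j = 2: C(14,2)·(1)^2 = 91·1 = 91.
  j = 3: C(14,3)·(1)^3 = 364·1 = 364.
  V_q(n, t) = 1 + 14 + 91 + 364 = 470.
Step 2: q^n = 2^14 = 16384.
Step 3: Hamming bound ⌊q^n / V_q(n,t)⌋ = ⌊16384/470⌋ = 34.
Step 4: Compare |C| = 26 to 34: satisfied.
The claimed |C| lies below the Hamming bound.


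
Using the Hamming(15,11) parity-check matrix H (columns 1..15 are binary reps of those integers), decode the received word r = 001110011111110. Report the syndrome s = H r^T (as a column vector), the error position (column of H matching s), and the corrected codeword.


s = (1, 1, 0, 1)^T, error position = 13, corrected codeword c = 001110011111010

Compute s = H r^T mod 2 one row at a time:
  s_1 = 1 + 1 + 1 + 1 + 1 + 1 + 1 + 0 = 7 ≡ 1 (mod 2).
  s_2 = 1 + 1 + 0 + 0 + 1 + 1 + 1 + 0 = 5 ≡ 1 (mod 2).
  s_3 = 0 + 1 + 0 + 0 + 1 + 1 + 1 + 0 = 4 ≡ 0 (mod 2).
  s_4 = 0 + 1 + 1 + 0 + 1 + 1 + 1 + 0 = 5 ≡ 1 (mod 2).
s = (1, 1, 0, 1)^T — this equals column 13 of H (binary 1101), so error is at position 13.
Correct: flip bit 13 of r = 001110011111110 to get c = 001110011111010.


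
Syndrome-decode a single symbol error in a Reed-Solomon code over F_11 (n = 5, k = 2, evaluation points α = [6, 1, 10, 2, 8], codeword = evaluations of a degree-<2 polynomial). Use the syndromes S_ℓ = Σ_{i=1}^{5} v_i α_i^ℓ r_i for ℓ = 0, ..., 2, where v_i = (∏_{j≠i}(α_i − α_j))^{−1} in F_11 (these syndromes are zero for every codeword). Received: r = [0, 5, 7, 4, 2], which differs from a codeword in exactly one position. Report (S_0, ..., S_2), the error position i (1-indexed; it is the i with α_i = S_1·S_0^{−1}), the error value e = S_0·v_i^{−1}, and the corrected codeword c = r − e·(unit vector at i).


S = (6, 4, 10), error at position 5, error magnitude e = 4, c = [0, 5, 7, 4, 9].

Step 1: column multipliers v_i = (∏_{j≠i}(α_i − α_j))^{−1} mod 11.
  i = 1 (α = 6): (6−1)(6−10)(6−2)(6−8) = 5·(−4)·4·(−2) = 160 ≡ 6, so v_1 = 6^{−1} = 2 (mod 11).
  i = 2 (α = 1): (1−6)(1−10)(1−2)(1−8) = (−5)·(−9)·(−1)·(−7) = 315 ≡ 7, so v_2 = 7^{−1} = 8 (mod 11).
  i = 3 (α = 10): (10−6)(10−1)(10−2)(10−8) = 4·9·8·2 = 576 ≡ 4, so v_3 = 4^{−1} = 3 (mod 11).
  i = 4 (α = 2): (2−6)(2−1)(2−10)(2−8) = (−4)·1·(−8)·(−6) = −192 ≡ 6, so v_4 = 6^{−1} = 2 (mod 11).
  i = 5 (α = 8): (8−6)(8−1)(8−10)(8−2) = 2·7·(−2)·6 = −168 ≡ 8, so v_5 = 8^{−1} = 7 (mod 11).
  v = [2, 8, 3, 2, 7].
Step 2: syndromes of r = [0, 5, 7, 4, 2] (all sums mod 11).
  S_0 = Σ v_i r_i = 2·0 + 8·5 + 3·7 + 2·4 + 7·2 = 83 ≡ 6.
  S_1 = Σ v_i α_i r_i = 2·6·0 + 8·1·5 + 3·10·7 + 2·2·4 + 7·8·2 = 378 ≡ 4.
  α_i^2 mod 11 = [3, 1, 1, 4, 9].
  S_2 = Σ v_i α_i^2 r_i = 2·3·0 + 8·1·5 + 3·1·7 + 2·4·4 + 7·9·2 = 219 ≡ 10.
  S = (6, 4, 10) ≠ 0, so r is not a codeword (an error is present).
Step 3: locate the error. For a single error e at position i, S_ℓ = v_i·e·α_i^ℓ, so α_err = S_1/S_0.
  S_0^{−1} = 6^{−1} = 2 (mod 11), so α_err = 4·2 = 8 ≡ 8 = α_5. Error position i = 5.
  Consistency check: S_2/S_1 = 10·3 = 30 ≡ 8 = α_err ✓ (single-error assumption holds).
Step 4: error magnitude e = S_0/v_5 = S_0·∏_{j≠5}(α_5 − α_j) = 6·8 = 48 ≡ 4 (mod 11).
Step 5: correct position 5: c_5 = r_5 − e = 2 − 4 ≡ 9 (mod 11). Hence c = [0, 5, 7, 4, 9].
  Check: interpolating c through the α_i gives m(x) = 6 + 10·x (degree < 2) with m(α_i) = c_i for every i, so c is indeed a codeword.


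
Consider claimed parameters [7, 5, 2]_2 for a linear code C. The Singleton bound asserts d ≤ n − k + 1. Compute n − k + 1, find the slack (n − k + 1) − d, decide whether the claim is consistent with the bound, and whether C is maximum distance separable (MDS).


Singleton RHS = n − k + 1 = 3, slack = 1, bound satisfied, not MDS.

Singleton bound: d ≤ n − k + 1.
Here n = 7, k = 5, so n − k + 1 = 3.
Given d = 2, check d ≤ 3: YES.
Slack = (n − k + 1) − d = 1.
The code is NOT MDS (slack = 1 > 0).
Description: the claimed parameters are [7, 5, 2]_2; such a code would be non-MDS.


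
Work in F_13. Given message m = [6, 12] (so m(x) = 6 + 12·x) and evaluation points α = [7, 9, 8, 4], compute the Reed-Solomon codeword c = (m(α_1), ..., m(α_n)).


c = [12, 10, 11, 2]

Message polynomial: m(x) = 6 + 12·x (mod 13).
For each evaluation point α_i, compute m(α_i) mod 13:
  α_1 = 7: Horner steps 12 → 12, so m(7) = 12.
  α_2 = 9: Horner steps 12 → 10, so m(9) = 10.
  α_3 = 8: Horner steps 12 → 11, so m(8) = 11.
  α_4 = 4: Horner steps 12 → 2, so m(4) = 2.
Codeword c = [12, 10, 11, 2] ∈ F_13^4.


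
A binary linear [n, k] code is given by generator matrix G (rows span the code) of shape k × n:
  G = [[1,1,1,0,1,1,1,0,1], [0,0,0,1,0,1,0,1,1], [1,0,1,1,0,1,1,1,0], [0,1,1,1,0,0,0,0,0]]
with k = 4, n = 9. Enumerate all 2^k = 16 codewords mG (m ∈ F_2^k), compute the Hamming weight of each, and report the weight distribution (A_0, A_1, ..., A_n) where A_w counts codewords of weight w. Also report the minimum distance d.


Weight distribution: A_0 = 1, A_3 = 2, A_4 = 5, A_5 = 4, A_6 = 2, A_7 = 2. Minimum distance d = 3.

Enumerate all 2^4 = 16 messages m ∈ F_2^4.
For each, compute codeword c = mG in F_2^9, then tally its weight.
  m = 0000 → c = 000000000, weight = 0.
  m = 1000 → c = 111011101, weight = 7.
  m = 0100 → c = 000101011, weight = 4.
  m = 1100 → c = 111110110, weight = 7.
  m = 0010 → c = 101101110, weight = 6.
  m = 1010 → c = 010110011, weight = 5.
  m = 0110 → c = 101000101, weight = 4.
  m = 1110 → c = 010011000, weight = 3.
  m = 0001 → c = 011100000, weight = 3.
  m = 1001 → c = 100111101, weight = 6.
  m = 0101 → c = 011001011, weight = 5.
  m = 1101 → c = 100010110, weight = 4.
  m = 0011 → c = 110001110, weight = 5.
  m = 1011 → c = 001010011, weight = 4.
  m = 0111 → c = 110100101, weight = 5.
  m = 1111 → c = 001111000, weight = 4.
Tally weights:
  weight 0: 1 codewords.
  weight 3: 2 codewords.
  weight 4: 5 codewords.
  weight 5: 4 codewords.
  weight 6: 2 codewords.
  weight 7: 2 codewords.
Minimum distance d = smallest w > 0 with A_w > 0 = 3.
Sanity: Σ A_w = 16 = 2^4 = 16 ✓.


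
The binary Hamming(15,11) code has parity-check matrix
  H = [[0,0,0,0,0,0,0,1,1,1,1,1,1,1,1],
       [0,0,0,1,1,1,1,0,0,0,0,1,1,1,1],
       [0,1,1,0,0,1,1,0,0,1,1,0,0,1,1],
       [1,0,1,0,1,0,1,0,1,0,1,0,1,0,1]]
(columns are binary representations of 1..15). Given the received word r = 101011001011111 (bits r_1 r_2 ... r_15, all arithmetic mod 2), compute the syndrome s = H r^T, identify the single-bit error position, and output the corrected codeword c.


s = (0, 0, 1, 1)^T, error position = 3, corrected codeword c = 100011001011111

Compute s = H r^T mod 2 one row at a time:
  s_1 = 0 + 1 + 0 + 1 + 1 + 1 + 1 + 1 = 6 ≡ 0 (mod 2).
  s_2 = 0 + 1 + 1 + 0 + 1 + 1 + 1 + 1 = 6 ≡ 0 (mod 2).
  s_3 = 0 + 1 + 1 + 0 + 0 + 1 + 1 + 1 = 5 ≡ 1 (mod 2).
  s_4 = 1 + 1 + 1 + 0 + 1 + 1 + 1 + 1 = 7 ≡ 1 (mod 2).
s = (0, 0, 1, 1)^T — this equals column 3 of H (binary 0011), so error is at position 3.
Correct: flip bit 3 of r = 101011001011111 to get c = 100011001011111.


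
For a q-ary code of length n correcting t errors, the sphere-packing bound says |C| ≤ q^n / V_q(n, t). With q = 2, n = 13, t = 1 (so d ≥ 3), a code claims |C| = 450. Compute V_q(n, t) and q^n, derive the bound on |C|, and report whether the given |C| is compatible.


V_q(n, t) = 14, q^n = 8192, Hamming bound = 585, |C| = 450 ≤ bound (satisfied).

Step 1: Compute V_q(n, t) = Σ_{j=0}^1 C(n, j) (q−1)^j.
  j = 0: C(13,0)·(1)^0 = 1·1 = 1.
  j = 1: C(13,1)·(1)^1 = 13·1 = 13.
  V_q(n, t) = 1 + 13 = 14.
Step 2: q^n = 2^13 = 8192.
Step 3: Hamming bound ⌊q^n / V_q(n,t)⌋ = ⌊8192/14⌋ = 585.
Step 4: Compare |C| = 450 to 585: satisfied.
The claimed |C| lies below the Hamming bound.


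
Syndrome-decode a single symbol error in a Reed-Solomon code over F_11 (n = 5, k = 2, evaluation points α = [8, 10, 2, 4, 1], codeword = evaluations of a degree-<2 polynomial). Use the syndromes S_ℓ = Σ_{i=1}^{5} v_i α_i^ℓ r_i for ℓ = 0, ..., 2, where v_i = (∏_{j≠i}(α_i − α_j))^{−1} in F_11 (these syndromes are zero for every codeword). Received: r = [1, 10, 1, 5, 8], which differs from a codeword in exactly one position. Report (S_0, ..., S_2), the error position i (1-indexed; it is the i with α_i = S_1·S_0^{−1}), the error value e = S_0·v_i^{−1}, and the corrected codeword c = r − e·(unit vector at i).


S = (9, 7, 3), error at position 3, error magnitude e = 5, c = [1, 10, 7, 5, 8].

Step 1: column multipliers v_i = (∏_{j≠i}(α_i − α_j))^{−1} mod 11.
  i = 1 (α = 8): (8−10)(8−2)(8−4)(8−1) = (−2)·6·4·7 = −336 ≡ 5, so v_1 = 5^{−1} = 9 (mod 11).
  i = 2 (α = 10): (10−8)(10−2)(10−4)(10−1) = 2·8·6·9 = 864 ≡ 6, so v_2 = 6^{−1} = 2 (mod 11).
  i = 3 (α = 2): (2−8)(2−10)(2−4)(2−1) = (−6)·(−8)·(−2)·1 = −96 ≡ 3, so v_3 = 3^{−1} = 4 (mod 11).
  i = 4 (α = 4): (4−8)(4−10)(4−2)(4−1) = (−4)·(−6)·2·3 = 144 ≡ 1, so v_4 = 1^{−1} = 1 (mod 11).
  i = 5 (α = 1): (1−8)(1−10)(1−2)(1−4) = (−7)·(−9)·(−1)·(−3) = 189 ≡ 2, so v_5 = 2^{−1} = 6 (mod 11).
  v = [9, 2, 4, 1, 6].
Step 2: syndromes of r = [1, 10, 1, 5, 8] (all sums mod 11).
  S_0 = Σ v_i r_i = 9·1 + 2·10 + 4·1 + 1·5 + 6·8 = 86 ≡ 9.
  S_1 = Σ v_i α_i r_i = 9·8·1 + 2·10·10 + 4·2·1 + 1·4·5 + 6·1·8 = 348 ≡ 7.
  α_i^2 mod 11 = [9, 1, 4, 5, 1].
  S_2 = Σ v_i α_i^2 r_i = 9·9·1 + 2·1·10 + 4·4·1 + 1·5·5 + 6·1·8 = 190 ≡ 3.
  S = (9, 7, 3) ≠ 0, so r is not a codeword (an error is present).
Step 3: locate the error. For a single error e at position i, S_ℓ = v_i·e·α_i^ℓ, so α_err = S_1/S_0.
  S_0^{−1} = 9^{−1} = 5 (mod 11), so α_err = 7·5 = 35 ≡ 2 = α_3. Error position i = 3.
  Consistency check: S_2/S_1 = 3·8 = 24 ≡ 2 = α_err ✓ (single-error assumption holds).
Step 4: error magnitude e = S_0/v_3 = S_0·∏_{j≠3}(α_3 − α_j) = 9·3 = 27 ≡ 5 (mod 11).
Step 5: correct position 3: c_3 = r_3 − e = 1 − 5 ≡ 7 (mod 11). Hence c = [1, 10, 7, 5, 8].
  Check: interpolating c through the α_i gives m(x) = 9 + 10·x (degree < 2) with m(α_i) = c_i for every i, so c is indeed a codeword.
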